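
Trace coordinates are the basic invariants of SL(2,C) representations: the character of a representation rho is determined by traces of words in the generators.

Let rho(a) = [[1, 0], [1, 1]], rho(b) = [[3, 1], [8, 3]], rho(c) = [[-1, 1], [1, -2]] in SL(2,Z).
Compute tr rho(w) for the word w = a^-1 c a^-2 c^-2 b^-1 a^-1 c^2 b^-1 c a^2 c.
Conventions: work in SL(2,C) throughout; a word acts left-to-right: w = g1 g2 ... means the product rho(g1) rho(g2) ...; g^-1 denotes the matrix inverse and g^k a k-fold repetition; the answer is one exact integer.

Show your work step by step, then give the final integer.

4094

rho(a^-1) = [[1, 0], [-1, 1]]
... * rho(c) = [[-1, 1], [1, -2]]  ->  [[-1, 1], [2, -3]]
... * rho(a^-1) = [[1, 0], [-1, 1]]  ->  [[-2, 1], [5, -3]]
... * rho(a^-1) = [[1, 0], [-1, 1]]  ->  [[-3, 1], [8, -3]]
... * rho(c^-1) = [[-2, -1], [-1, -1]]  ->  [[5, 2], [-13, -5]]
... * rho(c^-1) = [[-2, -1], [-1, -1]]  ->  [[-12, -7], [31, 18]]
... * rho(b^-1) = [[3, -1], [-8, 3]]  ->  [[20, -9], [-51, 23]]
... * rho(a^-1) = [[1, 0], [-1, 1]]  ->  [[29, -9], [-74, 23]]
... * rho(c) = [[-1, 1], [1, -2]]  ->  [[-38, 47], [97, -120]]
... * rho(c) = [[-1, 1], [1, -2]]  ->  [[85, -132], [-217, 337]]
... * rho(b^-1) = [[3, -1], [-8, 3]]  ->  [[1311, -481], [-3347, 1228]]
... * rho(c) = [[-1, 1], [1, -2]]  ->  [[-1792, 2273], [4575, -5803]]
... * rho(a) = [[1, 0], [1, 1]]  ->  [[481, 2273], [-1228, -5803]]
... * rho(a) = [[1, 0], [1, 1]]  ->  [[2754, 2273], [-7031, -5803]]
... * rho(c) = [[-1, 1], [1, -2]]  ->  [[-481, -1792], [1228, 4575]]
tr = -481 + 4575 = 4094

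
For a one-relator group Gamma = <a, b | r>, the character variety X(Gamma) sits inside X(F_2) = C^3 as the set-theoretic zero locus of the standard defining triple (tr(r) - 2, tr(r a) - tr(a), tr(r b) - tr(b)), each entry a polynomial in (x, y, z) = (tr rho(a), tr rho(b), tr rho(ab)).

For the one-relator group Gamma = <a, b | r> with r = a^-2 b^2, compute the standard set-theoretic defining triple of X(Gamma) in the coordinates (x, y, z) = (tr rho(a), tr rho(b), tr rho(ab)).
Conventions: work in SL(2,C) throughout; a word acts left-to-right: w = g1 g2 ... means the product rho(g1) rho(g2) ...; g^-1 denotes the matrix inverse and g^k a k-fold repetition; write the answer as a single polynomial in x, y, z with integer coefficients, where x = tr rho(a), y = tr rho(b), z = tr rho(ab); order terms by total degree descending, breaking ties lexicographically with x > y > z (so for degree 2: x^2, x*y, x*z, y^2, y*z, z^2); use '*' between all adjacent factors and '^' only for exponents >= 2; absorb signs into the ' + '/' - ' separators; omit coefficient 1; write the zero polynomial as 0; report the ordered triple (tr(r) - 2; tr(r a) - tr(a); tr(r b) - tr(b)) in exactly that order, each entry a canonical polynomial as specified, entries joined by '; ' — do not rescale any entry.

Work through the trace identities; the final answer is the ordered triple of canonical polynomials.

x^2*y^2 - x*y*z - x^2 - y^2; x*y^2 - y*z - 2*x; x^2*y^3 - x*y^2*z - 2*x^2*y - y^3 + x*z + 2*y

apply: tr(b^2) = tr(b) tr(b) - tr(1)   [square of b] = y^2 - 2
tr(b^2 a) = tr(b) tr(a b) - tr(a)   [square of b] = y*z - x
apply: tr(b^2 a^-1) = tr(b^2) tr(a) - tr(b^2 a)   [inverse elimination on a] = x*y^2 - y*z - x
apply: tr(a^-2 b^2) = tr(b^2 a^-1) tr(a) - tr(b^2)   [inverse elimination on a] = x^2*y^2 - x*y*z - x^2 - y^2 + 2
use: tr(b^3) = tr(b) tr(b^2) - tr(b)  (reduce the b square) = y^3 - 3*y
use: tr(b^3 a) = tr(b) tr(a b^2) - tr(a b)  (reduce the b square) = y^2*z - x*y - z
apply: tr(b^3 a^-1) = tr(b^3) tr(a) - tr(b^3 a)  (eliminate a^-1) = x*y^3 - y^2*z - 2*x*y + z
apply: tr(a^-2 b^3) = tr(b^3 a^-1) tr(a) - tr(b^3)  (eliminate a^-1) = x^2*y^3 - x*y^2*z - 2*x^2*y - y^3 + x*z + 3*y
assemble the triple (tr(r) - 2; tr(r a) - x; tr(r b) - y)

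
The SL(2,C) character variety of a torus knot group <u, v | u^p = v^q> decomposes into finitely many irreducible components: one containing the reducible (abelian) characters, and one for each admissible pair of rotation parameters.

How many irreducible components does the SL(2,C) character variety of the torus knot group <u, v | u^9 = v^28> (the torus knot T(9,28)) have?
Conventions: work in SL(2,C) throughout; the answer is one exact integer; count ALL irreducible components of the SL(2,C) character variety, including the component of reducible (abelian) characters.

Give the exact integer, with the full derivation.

109

For T(9,28): irreducibility forces the central element u^9 = v^28 to one of +I, -I.
This locks tr(u) to 2*cos(pi*alpha/9), alpha in 1..8, and tr(v) to 2*cos(pi*beta/28), beta in 1..27, on each component of irreducible characters.
Consistency of u^9 = (-1)^alpha I with v^28 = (-1)^beta I forces alpha = beta (mod 2).
Enumerate parity-matched pairs: 4*14 odd-odd plus 4*13 even-even gives 108.
components with irreducible characters: 108; plus the single component of reducible (abelian) characters: total 109.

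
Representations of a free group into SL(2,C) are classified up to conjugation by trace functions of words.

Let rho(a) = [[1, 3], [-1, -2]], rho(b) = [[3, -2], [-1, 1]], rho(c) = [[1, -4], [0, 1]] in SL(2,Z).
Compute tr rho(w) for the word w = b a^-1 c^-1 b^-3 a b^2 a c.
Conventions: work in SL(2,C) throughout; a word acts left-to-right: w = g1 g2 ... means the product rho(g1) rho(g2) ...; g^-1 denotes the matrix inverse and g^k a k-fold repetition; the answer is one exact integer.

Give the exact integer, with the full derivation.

17522

rho(b) = [[3, -2], [-1, 1]]
... * rho(a^-1) = [[-2, -3], [1, 1]]  ->  [[-8, -11], [3, 4]]
... * rho(c^-1) = [[1, 4], [0, 1]]  ->  [[-8, -43], [3, 16]]
... * rho(b^-1) = [[1, 2], [1, 3]]  ->  [[-51, -145], [19, 54]]
... * rho(b^-1) = [[1, 2], [1, 3]]  ->  [[-196, -537], [73, 200]]
... * rho(b^-1) = [[1, 2], [1, 3]]  ->  [[-733, -2003], [273, 746]]
... * rho(a) = [[1, 3], [-1, -2]]  ->  [[1270, 1807], [-473, -673]]
... * rho(b) = [[3, -2], [-1, 1]]  ->  [[2003, -733], [-746, 273]]
... * rho(b) = [[3, -2], [-1, 1]]  ->  [[6742, -4739], [-2511, 1765]]
... * rho(a) = [[1, 3], [-1, -2]]  ->  [[11481, 29704], [-4276, -11063]]
... * rho(c) = [[1, -4], [0, 1]]  ->  [[11481, -16220], [-4276, 6041]]
tr = 11481 + 6041 = 17522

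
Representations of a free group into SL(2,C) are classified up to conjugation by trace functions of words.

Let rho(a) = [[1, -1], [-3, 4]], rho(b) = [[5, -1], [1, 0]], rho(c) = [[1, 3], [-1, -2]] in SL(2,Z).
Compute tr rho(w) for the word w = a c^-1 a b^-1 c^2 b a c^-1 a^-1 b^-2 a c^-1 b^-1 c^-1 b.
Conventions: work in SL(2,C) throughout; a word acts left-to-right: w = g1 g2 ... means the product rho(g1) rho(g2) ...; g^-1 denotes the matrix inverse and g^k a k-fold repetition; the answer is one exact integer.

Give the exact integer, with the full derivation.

224175465

rho(a) = [[1, -1], [-3, 4]]
... * rho(c^-1) = [[-2, -3], [1, 1]]  ->  [[-3, -4], [10, 13]]
... * rho(a) = [[1, -1], [-3, 4]]  ->  [[9, -13], [-29, 42]]
... * rho(b^-1) = [[0, 1], [-1, 5]]  ->  [[13, -56], [-42, 181]]
... * rho(c) = [[1, 3], [-1, -2]]  ->  [[69, 151], [-223, -488]]
... * rho(c) = [[1, 3], [-1, -2]]  ->  [[-82, -95], [265, 307]]
... * rho(b) = [[5, -1], [1, 0]]  ->  [[-505, 82], [1632, -265]]
... * rho(a) = [[1, -1], [-3, 4]]  ->  [[-751, 833], [2427, -2692]]
... * rho(c^-1) = [[-2, -3], [1, 1]]  ->  [[2335, 3086], [-7546, -9973]]
... * rho(a^-1) = [[4, 1], [3, 1]]  ->  [[18598, 5421], [-60103, -17519]]
... * rho(b^-1) = [[0, 1], [-1, 5]]  ->  [[-5421, 45703], [17519, -147698]]
... * rho(b^-1) = [[0, 1], [-1, 5]]  ->  [[-45703, 223094], [147698, -720971]]
... * rho(a) = [[1, -1], [-3, 4]]  ->  [[-714985, 938079], [2310611, -3031582]]
... * rho(c^-1) = [[-2, -3], [1, 1]]  ->  [[2368049, 3083034], [-7652804, -9963415]]
... * rho(b^-1) = [[0, 1], [-1, 5]]  ->  [[-3083034, 17783219], [9963415, -57469879]]
... * rho(c^-1) = [[-2, -3], [1, 1]]  ->  [[23949287, 27032321], [-77396709, -87360124]]
... * rho(b) = [[5, -1], [1, 0]]  ->  [[146778756, -23949287], [-474343669, 77396709]]
tr = 146778756 + 77396709 = 224175465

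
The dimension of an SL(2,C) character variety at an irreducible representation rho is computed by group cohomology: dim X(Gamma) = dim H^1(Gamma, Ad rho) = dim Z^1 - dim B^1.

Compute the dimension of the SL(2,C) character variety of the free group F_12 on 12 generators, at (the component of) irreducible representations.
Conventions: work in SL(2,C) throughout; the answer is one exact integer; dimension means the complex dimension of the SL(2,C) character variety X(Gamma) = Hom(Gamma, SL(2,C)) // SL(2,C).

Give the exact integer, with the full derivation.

33

Gamma = F_12 has 12 generators and no relators.
A cocycle picks one sl_2 vector per generator freely, giving dim Z^1 = 3*12 = 36.
dim B^1 = 3: the coboundary map is injective because an irreducible image has centralizer 0 in sl_2.
dim X = dim H^1 = dim Z^1 - dim B^1 = 36 - 3 = 33.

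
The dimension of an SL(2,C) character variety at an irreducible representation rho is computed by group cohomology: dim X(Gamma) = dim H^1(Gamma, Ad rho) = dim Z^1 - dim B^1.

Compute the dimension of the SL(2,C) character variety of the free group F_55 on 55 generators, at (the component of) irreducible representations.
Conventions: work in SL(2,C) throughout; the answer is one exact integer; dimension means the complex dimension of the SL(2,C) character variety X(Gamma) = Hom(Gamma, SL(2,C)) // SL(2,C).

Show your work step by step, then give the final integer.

162

The free group F_55: 55 generators, no relators.
Z^1(Gamma, Ad rho) = (sl_2)^55: a cocycle is a free choice of one sl_2 vector per generator, so dim Z^1 = 3*55 = 165.
Irreducibility makes the coboundary map sl_2 -> Z^1 injective (trivial centralizer), so dim B^1 = 3.
Therefore dim X = 165 - 3 = 162.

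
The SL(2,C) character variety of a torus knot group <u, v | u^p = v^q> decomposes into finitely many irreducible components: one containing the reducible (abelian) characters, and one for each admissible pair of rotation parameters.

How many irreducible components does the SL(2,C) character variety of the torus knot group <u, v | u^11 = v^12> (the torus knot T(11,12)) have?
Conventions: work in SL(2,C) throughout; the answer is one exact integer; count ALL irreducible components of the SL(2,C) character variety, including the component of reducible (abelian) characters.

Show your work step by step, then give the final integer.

56

Gamma = < u, v | u^11 = v^12 > (torus knot T(11,12)); the central element u^11 = v^12 acts as +I or -I in any irreducible SL(2,C) representation.
So on each irreducible component the traces are pinned: tr(u) = 2*cos(pi*alpha/11) with 1 <= alpha <= 10, tr(v) = 2*cos(pi*beta/12) with 1 <= beta <= 11.
u^11 = (-1)^alpha I and v^12 = (-1)^beta I must agree, so alpha and beta have equal parity.
Enumerate parity-matched pairs: 5*6 odd-odd plus 5*5 even-even gives 55.
Total: 55 irreducible-character components + 1 reducible (abelian) component = 56.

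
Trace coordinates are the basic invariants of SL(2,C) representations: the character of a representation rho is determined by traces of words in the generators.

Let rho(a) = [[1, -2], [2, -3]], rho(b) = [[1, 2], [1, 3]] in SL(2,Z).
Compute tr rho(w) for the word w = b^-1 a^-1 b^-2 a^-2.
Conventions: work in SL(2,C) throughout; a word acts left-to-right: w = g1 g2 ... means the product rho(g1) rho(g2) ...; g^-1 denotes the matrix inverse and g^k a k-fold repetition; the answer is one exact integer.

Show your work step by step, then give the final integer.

-174

rho(b^-1) = [[3, -2], [-1, 1]]
... * rho(a^-1) = [[-3, 2], [-2, 1]]  ->  [[-5, 4], [1, -1]]
... * rho(b^-1) = [[3, -2], [-1, 1]]  ->  [[-19, 14], [4, -3]]
... * rho(b^-1) = [[3, -2], [-1, 1]]  ->  [[-71, 52], [15, -11]]
... * rho(a^-1) = [[-3, 2], [-2, 1]]  ->  [[109, -90], [-23, 19]]
... * rho(a^-1) = [[-3, 2], [-2, 1]]  ->  [[-147, 128], [31, -27]]
tr = -147 + -27 = -174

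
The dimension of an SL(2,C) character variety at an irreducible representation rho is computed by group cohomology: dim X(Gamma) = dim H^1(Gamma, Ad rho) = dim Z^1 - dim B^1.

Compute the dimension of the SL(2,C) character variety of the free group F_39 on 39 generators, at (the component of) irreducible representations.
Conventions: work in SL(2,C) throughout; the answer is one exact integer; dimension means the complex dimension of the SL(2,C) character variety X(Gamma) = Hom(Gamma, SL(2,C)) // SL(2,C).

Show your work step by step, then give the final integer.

Gamma = F_39 has 39 generators and no relators.
Z^1(Gamma, Ad rho) = (sl_2)^39: a cocycle is a free choice of one sl_2 vector per generator, so dim Z^1 = 3*39 = 117.
dim B^1 = 3: the coboundary map is injective because an irreducible image has centralizer 0 in sl_2.
dim X = dim H^1 = dim Z^1 - dim B^1 = 117 - 3 = 114.

114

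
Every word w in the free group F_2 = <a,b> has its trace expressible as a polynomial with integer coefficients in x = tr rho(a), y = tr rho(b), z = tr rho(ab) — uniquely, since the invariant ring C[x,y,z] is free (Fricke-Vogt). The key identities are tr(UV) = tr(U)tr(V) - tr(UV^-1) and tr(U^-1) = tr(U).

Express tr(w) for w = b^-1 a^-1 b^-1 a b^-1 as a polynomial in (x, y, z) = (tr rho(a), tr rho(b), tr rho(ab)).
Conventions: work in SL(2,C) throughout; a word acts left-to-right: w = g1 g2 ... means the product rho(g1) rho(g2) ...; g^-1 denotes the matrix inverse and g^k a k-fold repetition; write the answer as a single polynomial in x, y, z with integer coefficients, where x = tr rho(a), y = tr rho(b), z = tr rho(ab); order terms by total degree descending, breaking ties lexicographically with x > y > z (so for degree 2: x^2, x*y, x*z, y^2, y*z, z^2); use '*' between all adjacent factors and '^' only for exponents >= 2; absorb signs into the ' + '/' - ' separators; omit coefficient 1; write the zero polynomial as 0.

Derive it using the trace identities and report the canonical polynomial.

and tr(a b^-1) = tr(a) * tr(b) - tr(a b)   [inverse elimination on b] = x*y - z
next, tr(b^-1 a b^-1) = tr(a b^-1) * tr(b) - tr(a)   [inverse elimination on b] = x*y^2 - y*z - x
and tr(a^2) = tr(a) * tr(a) - tr(1)   [square of a] = x^2 - 2
tr(a^2 b) = tr(a) * tr(b a) - tr(b)   [square of a] = x*z - y
and tr(a b^-1 a) = tr(a^2) * tr(b) - tr(a^2 b)   [inverse elimination on b] = x^2*y - x*z - y
tr(a b a b) = tr(a b) * tr(a b) - tr(1)   [split at a repeated a] = z^2 - 2
next, tr(a b^-1 a b) = tr(a b a) * tr(b) - tr(a b a b)   [inverse elimination on b] = x*y*z - y^2 - z^2 + 2
next, tr(b^-1 a b^-1 a) = tr(a b^-1 a) * tr(b) - tr(a b^-1 a b)   [inverse elimination on b] = x^2*y^2 - 2*x*y*z + z^2 - 2
next, tr(b^-1 a^-1 b^-1 a) = tr(b^-1 a b^-1) * tr(a) - tr(b^-1 a b^-1 a)   [inverse elimination on a] = x*y*z - x^2 - z^2 + 2
tr(b^-1 a^-1 b^-1 a b^-1) = tr(b^-1 a^-1 b^-1 a) * tr(b) - tr(b^-1 a^-1 b^-1 a b)   [inverse elimination on b] = x*y^2*z - x^2*y - y*z^2 + y

x*y^2*z - x^2*y - y*z^2 + y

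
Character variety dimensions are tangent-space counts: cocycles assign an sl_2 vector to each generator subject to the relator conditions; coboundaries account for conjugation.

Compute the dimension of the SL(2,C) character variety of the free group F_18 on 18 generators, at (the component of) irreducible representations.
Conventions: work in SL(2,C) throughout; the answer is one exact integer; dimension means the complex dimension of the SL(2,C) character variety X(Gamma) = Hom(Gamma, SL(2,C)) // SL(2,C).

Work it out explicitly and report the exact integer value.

51

Here Gamma is free of rank 18 — no relator constrains a cocycle.
A cocycle picks one sl_2 vector per generator freely, giving dim Z^1 = 3*18 = 54.
Irreducibility makes the coboundary map sl_2 -> Z^1 injective (trivial centralizer), so dim B^1 = 3.
Therefore dim X = 54 - 3 = 51.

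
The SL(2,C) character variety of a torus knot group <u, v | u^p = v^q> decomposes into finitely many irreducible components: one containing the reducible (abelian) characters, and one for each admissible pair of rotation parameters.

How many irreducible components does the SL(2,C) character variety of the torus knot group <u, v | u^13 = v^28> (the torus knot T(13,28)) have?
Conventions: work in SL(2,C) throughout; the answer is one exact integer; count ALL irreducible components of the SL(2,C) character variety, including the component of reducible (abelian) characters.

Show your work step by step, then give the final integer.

Gamma = < u, v | u^13 = v^28 > (torus knot T(13,28)); the central element u^13 = v^28 acts as +I or -I in any irreducible SL(2,C) representation.
On an irreducible component, tr(u) is locked at 2*cos(pi*alpha/13) for some alpha in 1..12, and tr(v) at 2*cos(pi*beta/28) for some beta in 1..27.
u^13 = (-1)^alpha I and v^28 = (-1)^beta I must agree, so alpha and beta have equal parity.
count pairs: odd alpha (6 choices) x odd beta (14), plus even alpha (6) x even beta (13): 6*14 + 6*13 = 162.
components with irreducible characters: 162; plus the single component of reducible (abelian) characters: total 163.

163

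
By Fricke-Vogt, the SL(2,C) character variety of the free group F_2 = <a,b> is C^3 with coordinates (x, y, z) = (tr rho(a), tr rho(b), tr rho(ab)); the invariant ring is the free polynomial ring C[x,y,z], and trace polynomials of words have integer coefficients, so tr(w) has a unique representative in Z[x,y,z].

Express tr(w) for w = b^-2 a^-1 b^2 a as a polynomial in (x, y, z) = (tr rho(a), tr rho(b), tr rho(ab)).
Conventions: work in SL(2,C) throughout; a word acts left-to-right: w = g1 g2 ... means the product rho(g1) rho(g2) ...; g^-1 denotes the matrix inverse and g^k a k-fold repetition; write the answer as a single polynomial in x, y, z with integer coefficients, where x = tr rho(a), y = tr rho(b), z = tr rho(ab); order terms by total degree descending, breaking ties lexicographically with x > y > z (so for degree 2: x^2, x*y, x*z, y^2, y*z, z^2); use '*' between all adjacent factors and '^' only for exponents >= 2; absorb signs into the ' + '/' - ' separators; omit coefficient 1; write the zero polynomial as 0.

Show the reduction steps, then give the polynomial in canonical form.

-x*y^3*z + x^2*y^2 + y^4 + y^2*z^2 - 4*y^2 + 2

trace(a^2 b) = trace(a) * trace(b a) - trace(b)   [square of a] = x*z - y
trace(a^2) = trace(a) * trace(a) - trace(1)   [square of a] = x^2 - 2
use: trace(a b^2 a) = trace(b) * trace(a^2 b) - trace(a^2)   [square of b] = x*y*z - x^2 - y^2 + 2
apply: trace(a b a b) = trace(b a) * trace(b a) - trace(1)   [split at a repeated b] = z^2 - 2
use: trace(a b^2 a b) = trace(b) * trace(a b a b) - trace(a b a)   [square of b] = y*z^2 - x*z - y
use: trace(a b^2 a b^-1) = trace(a b^2 a) * trace(b) - trace(a b^2 a b)   [inverse elimination on b] = x*y^2*z - x^2*y - y^3 - y*z^2 + x*z + 3*y
apply: trace(b^2 a b^-2 a) = trace(a b^2 a b^-1) * trace(b) - trace(a b^2 a)   [inverse elimination on b] = x*y^3*z - x^2*y^2 - y^4 - y^2*z^2 + x^2 + 4*y^2 - 2
trace(b^-2 a^-1 b^2 a) = trace(b^2 a b^-2) * trace(a) - trace(b^2 a b^-2 a)   [inverse elimination on a] = -x*y^3*z + x^2*y^2 + y^4 + y^2*z^2 - 4*y^2 + 2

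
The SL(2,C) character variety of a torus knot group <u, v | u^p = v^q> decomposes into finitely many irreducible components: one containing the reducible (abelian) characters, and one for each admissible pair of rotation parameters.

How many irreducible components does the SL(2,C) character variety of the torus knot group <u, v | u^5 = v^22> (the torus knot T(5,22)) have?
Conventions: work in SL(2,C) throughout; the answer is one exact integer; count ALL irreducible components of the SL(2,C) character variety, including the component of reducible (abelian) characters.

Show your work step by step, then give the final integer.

In the torus knot group T(5,22), u^5 = v^22 is central, so an irreducible representation sends it to +I or -I (Schur).
This locks tr(u) to 2*cos(pi*alpha/5), alpha in 1..4, and tr(v) to 2*cos(pi*beta/22), beta in 1..21, on each component of irreducible characters.
u^5 = (-1)^alpha I and v^22 = (-1)^beta I must agree, so alpha and beta have equal parity.
Enumerate parity-matched pairs: 2*11 odd-odd plus 2*10 even-even gives 42.
Total: 42 irreducible-character components + 1 reducible (abelian) component = 43.

43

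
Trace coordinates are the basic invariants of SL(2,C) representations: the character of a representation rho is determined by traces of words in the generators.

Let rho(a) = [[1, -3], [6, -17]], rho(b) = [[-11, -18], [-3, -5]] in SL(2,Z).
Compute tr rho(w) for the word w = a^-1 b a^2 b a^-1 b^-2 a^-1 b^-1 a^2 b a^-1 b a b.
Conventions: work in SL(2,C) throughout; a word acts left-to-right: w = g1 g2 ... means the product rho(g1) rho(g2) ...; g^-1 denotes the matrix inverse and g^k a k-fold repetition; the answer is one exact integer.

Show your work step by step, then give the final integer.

44140284469854704

rho(a^-1) = [[-17, 3], [-6, 1]]
... * rho(b) = [[-11, -18], [-3, -5]]  ->  [[178, 291], [63, 103]]
... * rho(a) = [[1, -3], [6, -17]]  ->  [[1924, -5481], [681, -1940]]
... * rho(a) = [[1, -3], [6, -17]]  ->  [[-30962, 87405], [-10959, 30937]]
... * rho(b) = [[-11, -18], [-3, -5]]  ->  [[78367, 120291], [27738, 42577]]
... * rho(a^-1) = [[-17, 3], [-6, 1]]  ->  [[-2053985, 355392], [-727008, 125791]]
... * rho(b^-1) = [[-5, 18], [3, -11]]  ->  [[11336101, -40881042], [4012413, -14469845]]
... * rho(b^-1) = [[-5, 18], [3, -11]]  ->  [[-179323631, 653741280], [-63471600, 231391729]]
... * rho(a^-1) = [[-17, 3], [-6, 1]]  ->  [[-873945953, 115770387], [-309333174, 40976929]]
... * rho(b^-1) = [[-5, 18], [3, -11]]  ->  [[4717040926, -17004501411], [1669596657, -6018743351]]
... * rho(a) = [[1, -3], [6, -17]]  ->  [[-97309967540, 274925401209], [-34442863449, 97309846996]]
... * rho(a) = [[1, -3], [6, -17]]  ->  [[1552242439714, -4381801917933], [549416218527, -1550938808585]]
... * rho(b) = [[-11, -18], [-3, -5]]  ->  [[-3929261083055, -6031354325187], [-1390761978042, -2134797890561]]
... * rho(a^-1) = [[-17, 3], [-6, 1]]  ->  [[102985564363057, -17819137574352], [36451740970080, -6307083824687]]
... * rho(b) = [[-11, -18], [-3, -5]]  ->  [[-1079383795270571, -1764644470663266], [-382047899196819, -624595918338005]]
... * rho(a) = [[1, -3], [6, -17]]  ->  [[-11667250619250167, 33237107387087235], [-4129623409224849, 11764274309336542]]
... * rho(b) = [[-11, -18], [-3, -5]]  ->  [[28628434650490132, 43824974211066831], [10133034573463713, 15511849819364572]]
tr = 28628434650490132 + 15511849819364572 = 44140284469854704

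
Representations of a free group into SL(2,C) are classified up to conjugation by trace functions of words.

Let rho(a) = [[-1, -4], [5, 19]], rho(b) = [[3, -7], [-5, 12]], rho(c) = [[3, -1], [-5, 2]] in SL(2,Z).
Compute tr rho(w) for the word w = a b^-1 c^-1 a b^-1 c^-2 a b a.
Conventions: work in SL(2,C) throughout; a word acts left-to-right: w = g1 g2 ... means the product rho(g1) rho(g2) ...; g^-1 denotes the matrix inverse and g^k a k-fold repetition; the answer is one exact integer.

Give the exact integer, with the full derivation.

rho(a) = [[-1, -4], [5, 19]]
... * rho(b^-1) = [[12, 7], [5, 3]]  ->  [[-32, -19], [155, 92]]
... * rho(c^-1) = [[2, 1], [5, 3]]  ->  [[-159, -89], [770, 431]]
... * rho(a) = [[-1, -4], [5, 19]]  ->  [[-286, -1055], [1385, 5109]]
... * rho(b^-1) = [[12, 7], [5, 3]]  ->  [[-8707, -5167], [42165, 25022]]
... * rho(c^-1) = [[2, 1], [5, 3]]  ->  [[-43249, -24208], [209440, 117231]]
... * rho(c^-1) = [[2, 1], [5, 3]]  ->  [[-207538, -115873], [1005035, 561133]]
... * rho(a) = [[-1, -4], [5, 19]]  ->  [[-371827, -1371435], [1800630, 6641387]]
... * rho(b) = [[3, -7], [-5, 12]]  ->  [[5741694, -13854431], [-27805045, 67092234]]
... * rho(a) = [[-1, -4], [5, 19]]  ->  [[-75013849, -286200965], [363266215, 1385972626]]
tr = -75013849 + 1385972626 = 1310958777

1310958777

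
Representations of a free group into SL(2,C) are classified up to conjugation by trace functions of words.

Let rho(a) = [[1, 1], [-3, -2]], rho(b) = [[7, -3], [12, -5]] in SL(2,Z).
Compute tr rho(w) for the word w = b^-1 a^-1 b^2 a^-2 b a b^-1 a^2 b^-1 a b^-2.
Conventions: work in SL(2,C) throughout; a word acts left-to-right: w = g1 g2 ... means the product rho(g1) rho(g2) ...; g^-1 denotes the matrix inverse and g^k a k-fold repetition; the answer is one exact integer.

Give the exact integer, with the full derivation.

-527237998

rho(b^-1) = [[-5, 3], [-12, 7]]
... * rho(a^-1) = [[-2, -1], [3, 1]]  ->  [[19, 8], [45, 19]]
... * rho(b) = [[7, -3], [12, -5]]  ->  [[229, -97], [543, -230]]
... * rho(b) = [[7, -3], [12, -5]]  ->  [[439, -202], [1041, -479]]
... * rho(a^-1) = [[-2, -1], [3, 1]]  ->  [[-1484, -641], [-3519, -1520]]
... * rho(a^-1) = [[-2, -1], [3, 1]]  ->  [[1045, 843], [2478, 1999]]
... * rho(b) = [[7, -3], [12, -5]]  ->  [[17431, -7350], [41334, -17429]]
... * rho(a) = [[1, 1], [-3, -2]]  ->  [[39481, 32131], [93621, 76192]]
... * rho(b^-1) = [[-5, 3], [-12, 7]]  ->  [[-582977, 343360], [-1382409, 814207]]
... * rho(a) = [[1, 1], [-3, -2]]  ->  [[-1613057, -1269697], [-3825030, -3010823]]
... * rho(a) = [[1, 1], [-3, -2]]  ->  [[2196034, 926337], [5207439, 2196616]]
... * rho(b^-1) = [[-5, 3], [-12, 7]]  ->  [[-22096214, 13072461], [-52396587, 30998629]]
... * rho(a) = [[1, 1], [-3, -2]]  ->  [[-61313597, -48241136], [-145392474, -114393845]]
... * rho(b^-1) = [[-5, 3], [-12, 7]]  ->  [[885461617, -521628743], [2099688510, -1236934337]]
... * rho(b^-1) = [[-5, 3], [-12, 7]]  ->  [[1832236831, -995016350], [4344769494, -2359474829]]
tr = 1832236831 + -2359474829 = -527237998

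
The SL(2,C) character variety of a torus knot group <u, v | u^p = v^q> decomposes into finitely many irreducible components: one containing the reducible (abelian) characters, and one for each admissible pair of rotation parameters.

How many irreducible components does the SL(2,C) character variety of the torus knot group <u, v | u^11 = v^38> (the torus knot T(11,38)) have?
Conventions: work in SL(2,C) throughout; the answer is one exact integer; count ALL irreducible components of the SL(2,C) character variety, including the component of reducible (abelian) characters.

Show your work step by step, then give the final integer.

186

In the torus knot group T(11,38), u^11 = v^38 is central, so an irreducible representation sends it to +I or -I (Schur).
This locks tr(u) to 2*cos(pi*alpha/11), alpha in 1..10, and tr(v) to 2*cos(pi*beta/38), beta in 1..37, on each component of irreducible characters.
The two central values (-1)^alpha I and (-1)^beta I must be the same matrix, so alpha and beta share a parity.
Counting: 5 odd alphas x 19 odd betas + 5 even alphas x 18 even betas = 95 + 90 = 185.
Total: 185 irreducible-character components + 1 reducible (abelian) component = 186.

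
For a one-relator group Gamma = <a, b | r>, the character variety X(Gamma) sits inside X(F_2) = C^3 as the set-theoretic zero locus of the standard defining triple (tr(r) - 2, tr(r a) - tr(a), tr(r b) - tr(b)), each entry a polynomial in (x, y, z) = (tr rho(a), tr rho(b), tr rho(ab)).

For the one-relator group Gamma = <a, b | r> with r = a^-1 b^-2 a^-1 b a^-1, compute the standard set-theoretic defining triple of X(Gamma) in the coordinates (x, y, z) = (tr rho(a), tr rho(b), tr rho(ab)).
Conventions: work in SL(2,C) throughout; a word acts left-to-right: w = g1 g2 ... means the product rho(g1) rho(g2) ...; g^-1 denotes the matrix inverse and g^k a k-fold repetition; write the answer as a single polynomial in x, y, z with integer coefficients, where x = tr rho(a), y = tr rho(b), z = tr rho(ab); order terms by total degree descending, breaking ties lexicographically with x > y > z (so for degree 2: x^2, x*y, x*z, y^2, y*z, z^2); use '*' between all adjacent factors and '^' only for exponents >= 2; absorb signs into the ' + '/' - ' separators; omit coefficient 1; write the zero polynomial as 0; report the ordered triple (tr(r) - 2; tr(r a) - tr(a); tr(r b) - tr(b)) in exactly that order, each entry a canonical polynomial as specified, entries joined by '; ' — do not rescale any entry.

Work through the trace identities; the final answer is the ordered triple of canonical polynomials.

x^2*y^2*z - x^3*y - x*y^3 - x*y*z^2 + x^2*z + 3*x*y - z - 2; x*y^2*z - x^2*y - y^3 - y*z^2 + x*z - x + 3*y; x^2*y^3*z - x^3*y^2 - x*y^4 - 2*x*y^2*z^2 + 2*x^2*y*z + y^3*z + y*z^3 + 3*x*y^2 - x*z^2 - 4*y*z + x - y

trace(b a^-1) = trace(b) trace(a) - trace(b a)   [inverse elimination on a] = x*y - z
and trace(a^-1 b a^-1) = trace(b a^-1) trace(a) - trace(b)   [inverse elimination on a] = x^2*y - x*z - y
trace(b^2) = trace(b) trace(b) - trace(1)   [square of b] = y^2 - 2
trace(b^2 a) = trace(b) trace(a b) - trace(a)   [square of b] = y*z - x
trace(b a^-1 b) = trace(b^2) trace(a) - trace(b^2 a)   [inverse elimination on a] = x*y^2 - y*z - x
trace(b a b a) = trace(b a) trace(b a) - trace(1)   [split at a repeated b] = z^2 - 2
trace(b a^-1 b a) = trace(b a b) trace(a) - trace(b a b a)   [inverse elimination on a] = x*y*z - x^2 - z^2 + 2
trace(a^-1 b a^-1 b) = trace(b a^-1 b) trace(a) - trace(b a^-1 b a)   [inverse elimination on a] = x^2*y^2 - 2*x*y*z + z^2 - 2
and trace(b^-1 a^-1 b a^-1) = trace(a^-1 b a^-1) trace(b) - trace(a^-1 b a^-1 b)   [inverse elimination on b] = x*y*z - y^2 - z^2 + 2
trace(a^-1 b^-2 a^-1 b) = trace(b^-1 a^-1 b a^-1) trace(b) - trace(b^-1 a^-1 b a^-1 b)   [inverse elimination on b] = x*y^2*z - x^2*y - y^3 - y*z^2 + x*z + 3*y
trace(a^-1 b^-2 a^-1 b a^-1) = trace(a^-1 b^-2 a^-1 b) trace(a) - trace(a^-1 b^-2 a^-1 b a)   [inverse elimination on a] = x^2*y^2*z - x^3*y - x*y^3 - x*y*z^2 + x^2*z + 3*x*y - z
next, trace(b^-1 a b a^-1) = trace(b^-1 a b) trace(a) - trace(b^-1 a b a) = -x*y*z + x^2 + y^2 + z^2 - 2
trace(a^2 b) = trace(a) trace(b a) - trace(b) = x*z - y
next, trace(a^2) = trace(a) trace(a) - trace(1) = x^2 - 2
and trace(b a^2 b) = trace(b) trace(a^2 b) - trace(a^2) = x*y*z - x^2 - y^2 + 2
trace(b a^2 b a) = trace(a) trace(b a b a) - trace(b a b) = x*z^2 - y*z - x
trace(a b a^-1 b a) = trace(b a^2 b) trace(a) - trace(b a^2 b a) = x^2*y*z - x^3 - x*y^2 - x*z^2 + y*z + 3*x
and trace(b a b a b) = trace(b) trace(a b a b) - trace(a b a) = y*z^2 - x*z - y
and trace(b a b a b a) = trace(a b a b) trace(a b) - trace(b a) = z^3 - 3*z
trace(a b a^-1 b a b) = trace(b a b a b) trace(a) - trace(b a b a b a) = x*y*z^2 - x^2*z - z^3 - x*y + 3*z
next, trace(b^-1 a b a^-1 b a) = trace(a b a^-1 b a) trace(b) - trace(a b a^-1 b a b) = x^2*y^2*z - x^3*y - x*y^3 - 2*x*y*z^2 + x^2*z + y^2*z + z^3 + 4*x*y - 3*z
next, trace(b^-2 a b a^-1 b a) = trace(b^-1 a b a^-1 b a) trace(b) - trace(b^-1 a b a^-1 b a b) = x^2*y^3*z - x^3*y^2 - x*y^4 - 2*x*y^2*z^2 + y^3*z + y*z^3 + x^3 + 5*x*y^2 + x*z^2 - 4*y*z - 3*x
trace(b a^-1 b a^-1 b^-2 a) = trace(b^-2 a b a^-1 b) trace(a) - trace(b^-2 a b a^-1 b a) = -x^2*y^3*z + x^3*y^2 + x*y^4 + 2*x*y^2*z^2 - x^2*y*z - y^3*z - y*z^3 - 4*x*y^2 + 4*y*z + x
and trace(a^-1 b^-2 a^-1 b a^-1 b) = trace(b a^-1 b a^-1 b^-2) trace(a) - trace(b a^-1 b a^-1 b^-2 a) = x^2*y^3*z - x^3*y^2 - x*y^4 - 2*x*y^2*z^2 + 2*x^2*y*z + y^3*z + y*z^3 + 3*x*y^2 - x*z^2 - 4*y*z + x
assemble the triple (trace(r) - 2; trace(r a) - x; trace(r b) - y)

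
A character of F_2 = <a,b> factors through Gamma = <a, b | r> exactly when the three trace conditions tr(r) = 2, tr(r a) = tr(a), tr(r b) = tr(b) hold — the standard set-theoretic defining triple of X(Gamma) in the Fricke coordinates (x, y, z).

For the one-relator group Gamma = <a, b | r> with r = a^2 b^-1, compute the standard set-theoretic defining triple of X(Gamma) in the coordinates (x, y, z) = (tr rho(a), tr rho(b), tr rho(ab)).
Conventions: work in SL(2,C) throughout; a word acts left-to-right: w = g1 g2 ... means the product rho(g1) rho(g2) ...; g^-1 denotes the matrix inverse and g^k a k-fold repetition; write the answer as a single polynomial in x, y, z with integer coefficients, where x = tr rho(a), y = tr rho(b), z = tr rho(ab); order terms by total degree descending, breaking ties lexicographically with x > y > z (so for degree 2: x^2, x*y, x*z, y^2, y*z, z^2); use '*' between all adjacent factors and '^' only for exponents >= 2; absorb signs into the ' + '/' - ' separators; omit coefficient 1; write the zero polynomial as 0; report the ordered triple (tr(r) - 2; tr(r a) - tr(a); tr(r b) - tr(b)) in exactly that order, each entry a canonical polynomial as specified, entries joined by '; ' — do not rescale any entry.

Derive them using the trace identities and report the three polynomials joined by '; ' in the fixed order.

so tr(a^2) = tr(a) tr(a) - tr(1)   [square of a] = x^2 - 2
so tr(a^2 b) = tr(a) tr(b a) - tr(b)   [square of a] = x*z - y
tr(a^2 b^-1) = tr(a^2) tr(b) - tr(a^2 b)   [inverse elimination on b] = x^2*y - x*z - y
tr(a^3) = tr(a) tr(a^2) - tr(a)  (reduce the a square) = x^3 - 3*x
so tr(a^3 b) = tr(a) tr(a b a) - tr(a b)  (reduce the a square) = x^2*z - x*y - z
tr(a^2 b^-1 a) = tr(a^3) tr(b) - tr(a^3 b)  (eliminate b^-1) = x^3*y - x^2*z - 2*x*y + z
assemble the triple (tr(r) - 2; tr(r a) - x; tr(r b) - y)

x^2*y - x*z - y - 2; x^3*y - x^2*z - 2*x*y - x + z; x^2 - y - 2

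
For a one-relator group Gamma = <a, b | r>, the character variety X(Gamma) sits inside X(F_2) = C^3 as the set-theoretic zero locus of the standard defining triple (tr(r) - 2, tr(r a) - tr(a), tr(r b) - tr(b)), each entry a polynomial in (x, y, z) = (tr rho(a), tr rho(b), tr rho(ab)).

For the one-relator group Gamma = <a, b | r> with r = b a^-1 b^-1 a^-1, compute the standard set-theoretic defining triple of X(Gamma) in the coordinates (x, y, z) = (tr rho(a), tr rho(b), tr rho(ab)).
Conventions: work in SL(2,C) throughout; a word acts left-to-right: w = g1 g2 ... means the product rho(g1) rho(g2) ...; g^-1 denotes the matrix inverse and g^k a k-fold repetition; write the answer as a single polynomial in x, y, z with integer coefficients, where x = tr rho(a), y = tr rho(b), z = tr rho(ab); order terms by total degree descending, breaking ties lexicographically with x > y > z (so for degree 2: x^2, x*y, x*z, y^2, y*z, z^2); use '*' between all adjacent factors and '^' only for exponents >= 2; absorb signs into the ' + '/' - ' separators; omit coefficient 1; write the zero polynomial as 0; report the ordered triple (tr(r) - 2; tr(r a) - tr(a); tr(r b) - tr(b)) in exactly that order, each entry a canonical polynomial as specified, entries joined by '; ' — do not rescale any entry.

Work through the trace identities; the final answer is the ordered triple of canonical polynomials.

tr(a^-1) = tr(a) = x
tr(a b a) = tr(a)*tr(b a) - tr(b)   [square of a] = x*z - y
tr(a b a b) = tr(a b)*tr(a b) - tr(1)   [split at a repeated a] = z^2 - 2
tr(b^-1 a b a) = tr(a b a)*tr(b) - tr(a b a b)   [inverse elimination on b] = x*y*z - y^2 - z^2 + 2
tr(b a^-1 b^-1 a) = tr(b^-1 a b)*tr(a) - tr(b^-1 a b a)   [inverse elimination on a] = -x*y*z + x^2 + y^2 + z^2 - 2
tr(b a^-1 b^-1 a^-1) = tr(b a^-1 b^-1)*tr(a) - tr(b a^-1 b^-1 a)   [inverse elimination on a] = x*y*z - y^2 - z^2 + 2
tr(a^-1 b) = tr(b)*tr(a) - tr(b a) = x*y - z
tr(b^2 a) = tr(b)*tr(a b) - tr(a) = y*z - x
tr(b^2) = tr(b)*tr(b) - tr(1) = y^2 - 2
tr(a b^2 a) = tr(a)*tr(b^2 a) - tr(b^2) = x*y*z - x^2 - y^2 + 2
tr(a b^2 a b) = tr(b)*tr(a b a b) - tr(a b a) = y*z^2 - x*z - y
tr(b^2 a b^-1 a) = tr(a b^2 a)*tr(b) - tr(a b^2 a b) = x*y^2*z - x^2*y - y^3 - y*z^2 + x*z + 3*y
tr(b^-1 a^-1 b^2 a) = tr(b^2 a b^-1)*tr(a) - tr(b^2 a b^-1 a) = -x*y^2*z + x^2*y + y^3 + y*z^2 - 3*y
tr(b a^-1 b^-1 a^-1 b) = tr(b^-1 a^-1 b^2)*tr(a) - tr(b^-1 a^-1 b^2 a) = x*y^2*z - y^3 - y*z^2 - x*z + 3*y
assemble the triple (tr(r) - 2; tr(r a) - x; tr(r b) - y)

x*y*z - y^2 - z^2; 0; x*y^2*z - y^3 - y*z^2 - x*z + 2*y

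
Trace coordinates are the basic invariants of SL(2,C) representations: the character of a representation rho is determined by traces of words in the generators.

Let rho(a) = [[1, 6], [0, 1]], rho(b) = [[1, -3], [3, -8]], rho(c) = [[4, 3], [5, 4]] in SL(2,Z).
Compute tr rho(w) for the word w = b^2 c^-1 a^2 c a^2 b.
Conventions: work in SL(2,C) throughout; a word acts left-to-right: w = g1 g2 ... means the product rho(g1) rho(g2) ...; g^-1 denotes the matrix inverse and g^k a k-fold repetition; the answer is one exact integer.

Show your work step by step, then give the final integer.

1947854

rho(b) = [[1, -3], [3, -8]]
... * rho(b) = [[1, -3], [3, -8]]  ->  [[-8, 21], [-21, 55]]
... * rho(c^-1) = [[4, -3], [-5, 4]]  ->  [[-137, 108], [-359, 283]]
... * rho(a) = [[1, 6], [0, 1]]  ->  [[-137, -714], [-359, -1871]]
... * rho(a) = [[1, 6], [0, 1]]  ->  [[-137, -1536], [-359, -4025]]
... * rho(c) = [[4, 3], [5, 4]]  ->  [[-8228, -6555], [-21561, -17177]]
... * rho(a) = [[1, 6], [0, 1]]  ->  [[-8228, -55923], [-21561, -146543]]
... * rho(a) = [[1, 6], [0, 1]]  ->  [[-8228, -105291], [-21561, -275909]]
... * rho(b) = [[1, -3], [3, -8]]  ->  [[-324101, 867012], [-849288, 2271955]]
tr = -324101 + 2271955 = 1947854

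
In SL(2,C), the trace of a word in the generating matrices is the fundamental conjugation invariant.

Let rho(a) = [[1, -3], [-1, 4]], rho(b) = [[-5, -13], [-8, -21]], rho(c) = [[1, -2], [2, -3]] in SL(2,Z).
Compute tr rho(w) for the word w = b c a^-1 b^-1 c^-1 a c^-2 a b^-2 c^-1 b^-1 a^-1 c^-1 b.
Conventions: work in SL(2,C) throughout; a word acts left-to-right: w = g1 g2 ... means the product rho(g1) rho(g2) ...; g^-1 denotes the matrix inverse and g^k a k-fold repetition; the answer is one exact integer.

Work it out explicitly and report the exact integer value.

14756061473

rho(b) = [[-5, -13], [-8, -21]]
... * rho(c) = [[1, -2], [2, -3]]  ->  [[-31, 49], [-50, 79]]
... * rho(a^-1) = [[4, 3], [1, 1]]  ->  [[-75, -44], [-121, -71]]
... * rho(b^-1) = [[-21, 13], [8, -5]]  ->  [[1223, -755], [1973, -1218]]
... * rho(c^-1) = [[-3, 2], [-2, 1]]  ->  [[-2159, 1691], [-3483, 2728]]
... * rho(a) = [[1, -3], [-1, 4]]  ->  [[-3850, 13241], [-6211, 21361]]
... * rho(c^-1) = [[-3, 2], [-2, 1]]  ->  [[-14932, 5541], [-24089, 8939]]
... * rho(c^-1) = [[-3, 2], [-2, 1]]  ->  [[33714, -24323], [54389, -39239]]
... * rho(a) = [[1, -3], [-1, 4]]  ->  [[58037, -198434], [93628, -320123]]
... * rho(b^-1) = [[-21, 13], [8, -5]]  ->  [[-2806249, 1746651], [-4527172, 2817779]]
... * rho(b^-1) = [[-21, 13], [8, -5]]  ->  [[72904437, -45214492], [117612844, -72942131]]
... * rho(c^-1) = [[-3, 2], [-2, 1]]  ->  [[-128284327, 100594382], [-206954270, 162283557]]
... * rho(b^-1) = [[-21, 13], [8, -5]]  ->  [[3498725923, -2170668161], [5644308126, -3501823295]]
... * rho(a^-1) = [[4, 3], [1, 1]]  ->  [[11824235531, 8325509608], [19075409209, 13431101083]]
... * rho(c^-1) = [[-3, 2], [-2, 1]]  ->  [[-52123725809, 31973980670], [-84088429793, 51581919501]]
... * rho(b) = [[-5, -13], [-8, -21]]  ->  [[4826783685, 6154841447], [7786792957, 9929277788]]
tr = 4826783685 + 9929277788 = 14756061473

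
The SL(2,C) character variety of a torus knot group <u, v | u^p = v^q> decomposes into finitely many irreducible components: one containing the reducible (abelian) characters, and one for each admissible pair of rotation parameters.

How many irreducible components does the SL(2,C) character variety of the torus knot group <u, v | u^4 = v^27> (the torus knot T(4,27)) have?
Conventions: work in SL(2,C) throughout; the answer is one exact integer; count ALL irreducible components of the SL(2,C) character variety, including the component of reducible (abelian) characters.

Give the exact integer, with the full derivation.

For T(4,27): irreducibility forces the central element u^4 = v^27 to one of +I, -I.
On an irreducible component, tr(u) is locked at 2*cos(pi*alpha/4) for some alpha in 1..3, and tr(v) at 2*cos(pi*beta/27) for some beta in 1..26.
u^4 = (-1)^alpha I and v^27 = (-1)^beta I must agree, so alpha and beta have equal parity.
Enumerate parity-matched pairs: 2*13 odd-odd plus 1*13 even-even gives 39.
That is 39 components of irreducible characters, and with the reducible (abelian) component the total is 40.

40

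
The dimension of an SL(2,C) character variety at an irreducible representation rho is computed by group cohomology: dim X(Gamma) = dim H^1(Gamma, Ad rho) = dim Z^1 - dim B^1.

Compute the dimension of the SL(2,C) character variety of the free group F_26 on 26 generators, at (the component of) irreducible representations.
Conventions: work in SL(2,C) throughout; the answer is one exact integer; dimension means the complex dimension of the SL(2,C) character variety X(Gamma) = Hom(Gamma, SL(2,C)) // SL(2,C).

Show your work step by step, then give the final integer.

75

The free group F_26: 26 generators, no relators.
Z^1(Gamma, Ad rho) = (sl_2)^26: a cocycle is a free choice of one sl_2 vector per generator, so dim Z^1 = 3*26 = 78.
Irreducibility makes the coboundary map sl_2 -> Z^1 injective (trivial centralizer), so dim B^1 = 3.
Therefore dim X = 78 - 3 = 75.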